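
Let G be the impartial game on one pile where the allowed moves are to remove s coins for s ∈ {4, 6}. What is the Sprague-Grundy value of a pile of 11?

0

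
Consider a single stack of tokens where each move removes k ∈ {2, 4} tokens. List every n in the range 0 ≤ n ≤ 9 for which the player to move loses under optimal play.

0, 1, 6, 7

Compute g(0), g(1), … for moves {2, 4}:
k:     0  1  2  3  4  5  6  7  8  9
g(k):  0  0  1  1  2  2  0  0  1  1
The P-positions (g = 0) in 0..9 are 0, 1, 6, 7.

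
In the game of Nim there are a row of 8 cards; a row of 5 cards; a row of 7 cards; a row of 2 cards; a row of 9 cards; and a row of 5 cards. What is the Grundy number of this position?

Bitwise XOR of the heap sizes:
  1000  (8)
  0101  (5)
  0111  (7)
  0010  (2)
  1001  (9)
  0101  (5)
  ----
  0100  (4)

4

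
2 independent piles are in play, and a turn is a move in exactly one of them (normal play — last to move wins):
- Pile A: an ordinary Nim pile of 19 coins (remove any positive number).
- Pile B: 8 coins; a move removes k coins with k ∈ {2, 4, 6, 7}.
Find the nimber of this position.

Pile A is a plain Nim pile of size 19, so its Grundy value is 19.
Build the Grundy sequence for pile B with g(k) = mex{g(k−s) : s ∈ {2, 4, 6, 7}, s ≤ k}:
k:     0  1  2  3  4  5  6  7  8
g(k):  0  0  1  1  2  2  3  3  4
So g(8) = 4.
By the Sprague-Grundy theorem, the Grundy value of a sum of independent games is the XOR of the component values.
Combined value = 19 XOR 4 = 23.

23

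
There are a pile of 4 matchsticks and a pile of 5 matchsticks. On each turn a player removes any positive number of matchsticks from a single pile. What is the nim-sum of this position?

1

Compute the nim-sum pairwise:
4 ^ 5 = 1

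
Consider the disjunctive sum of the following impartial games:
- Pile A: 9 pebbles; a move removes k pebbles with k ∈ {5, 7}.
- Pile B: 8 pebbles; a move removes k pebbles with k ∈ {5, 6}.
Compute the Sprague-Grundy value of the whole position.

0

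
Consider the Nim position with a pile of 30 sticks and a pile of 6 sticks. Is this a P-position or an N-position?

Bitwise XOR of the heap sizes:
  11110  (30)
  00110  (6)
  -----
  11000  (24)
The nim-sum is 24 ≠ 0, so this is an N-position: the player to move can win.

N-position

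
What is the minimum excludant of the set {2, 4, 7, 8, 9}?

0

0 is not in the set, so the mex is 0.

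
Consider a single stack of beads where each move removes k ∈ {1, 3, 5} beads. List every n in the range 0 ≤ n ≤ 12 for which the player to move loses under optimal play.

Compute g(0), g(1), … for moves {1, 3, 5}:
k:     0  1  2  3  4  5  6  7  8  9 10 11 12
g(k):  0  1  0  1  0  1  0  1  0  1  0  1  0
The P-positions (g = 0) in 0..12 are 0, 2, 4, 6, 8, 10, 12.

0, 2, 4, 6, 8, 10, 12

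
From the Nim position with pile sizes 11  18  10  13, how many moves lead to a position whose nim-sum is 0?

1

Compute the nim-sum pairwise:
11 ⊕ 18 = 25
25 ⊕ 10 = 19
19 ⊕ 13 = 30
The overall nim-sum is X = 30. A pile of size p has a winning move iff p XOR X < p (reduce it to p XOR X).
  11: 11 XOR 30 = 21 ≥ 11 — no move.
  18: 18 XOR 30 = 12 < 18 — winning move (to 12).
  10: 10 XOR 30 = 20 ≥ 10 — no move.
  13: 13 XOR 30 = 19 ≥ 13 — no move.
That gives 1 winning move.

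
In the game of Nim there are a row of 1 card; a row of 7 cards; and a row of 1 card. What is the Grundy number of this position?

7

Compute the nim-sum pairwise:
1 ⊕ 7 = 6
6 ⊕ 1 = 7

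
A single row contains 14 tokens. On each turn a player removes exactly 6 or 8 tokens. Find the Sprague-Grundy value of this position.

0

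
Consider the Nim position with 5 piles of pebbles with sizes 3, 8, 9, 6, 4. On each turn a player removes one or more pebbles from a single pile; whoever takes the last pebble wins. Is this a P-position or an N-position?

Nim-sum: 3 ⊕ 8 ⊕ 9 ⊕ 6 ⊕ 4 = 0.
The nim-sum is 0, so this is a P-position: the player to move is in a losing position under optimal play.

P-position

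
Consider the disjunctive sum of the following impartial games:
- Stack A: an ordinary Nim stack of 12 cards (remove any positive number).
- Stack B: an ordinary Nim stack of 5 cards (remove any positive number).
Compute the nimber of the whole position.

Stack A is a plain Nim stack of size 12, so its Grundy value is 12.
Stack B is a plain Nim stack of size 5, so its Grundy value is 5.
The value of a disjunctive sum is the nim-sum of the parts.
Combined value = 12 ⊕ 5 = 9.

9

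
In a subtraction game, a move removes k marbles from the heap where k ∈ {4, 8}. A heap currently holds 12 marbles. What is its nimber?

Build the Grundy sequence with g(k) = mex{g(k−s) : s ∈ {4, 8}, s ≤ k}:
k:     0  1  2  3  4  5  6  7  8  9 10 11 12
g(k):  0  0  0  0  1  1  1  1  2  2  2  2  0
So g(12) = 0.

0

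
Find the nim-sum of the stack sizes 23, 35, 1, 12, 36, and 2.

Bitwise XOR of the heap sizes:
  010111  (23)
  100011  (35)
  000001  (1)
  001100  (12)
  100100  (36)
  000010  (2)
  ------
  011111  (31)

31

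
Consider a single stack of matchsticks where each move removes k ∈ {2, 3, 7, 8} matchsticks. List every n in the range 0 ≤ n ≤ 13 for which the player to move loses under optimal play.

0, 1, 5, 6, 10, 11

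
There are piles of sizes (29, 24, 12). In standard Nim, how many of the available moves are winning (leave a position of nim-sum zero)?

Nim-sum: 29 XOR 24 XOR 12 = 9.
The overall nim-sum is X = 9. A pile of size p has a winning move iff p XOR X < p (reduce it to p XOR X).
  29: 29 XOR 9 = 20 < 29 — winning move (to 20).
  24: 24 XOR 9 = 17 < 24 — winning move (to 17).
  12: 12 XOR 9 = 5 < 12 — winning move (to 5).
That gives 3 winning moves.

3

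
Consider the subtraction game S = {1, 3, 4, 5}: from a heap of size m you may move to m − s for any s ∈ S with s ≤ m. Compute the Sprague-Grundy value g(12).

2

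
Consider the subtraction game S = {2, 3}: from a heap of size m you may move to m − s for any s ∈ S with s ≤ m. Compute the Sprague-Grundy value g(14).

2

Build the Grundy sequence with g(k) = mex{g(k−s) : s ∈ {2, 3}, s ≤ k}:
g(0) = mex{} = 0
g(1) = mex{} = 0
g(2) = mex{0} = 1
g(3) = mex{0} = 1
g(4) = mex{0,1} = 2
g(5) = mex{1} = 0
g(6) = mex{1,2} = 0
g(7) = mex{0,2} = 1
g(8) = mex{0} = 1
g(9) = mex{0,1} = 2
g(10) = mex{1} = 0
g(11) = mex{1,2} = 0
g(12) = mex{0,2} = 1
g(13) = mex{0} = 1
g(14) = mex{0,1} = 2
So g(14) = 2.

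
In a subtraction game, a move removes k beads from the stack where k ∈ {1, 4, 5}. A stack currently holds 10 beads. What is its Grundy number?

0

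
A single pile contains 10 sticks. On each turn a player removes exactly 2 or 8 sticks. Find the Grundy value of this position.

0

Compute g(0), g(1), … for moves {2, 8}:
k:     0  1  2  3  4  5  6  7  8  9 10
g(k):  0  0  1  1  0  0  1  1  2  2  0
So g(10) = 0.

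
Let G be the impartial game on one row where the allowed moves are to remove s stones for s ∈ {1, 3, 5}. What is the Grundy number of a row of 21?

Grundy values for subtraction set {1, 3, 5}:
k:     0  1  2  3  4  5  6  7  8  9 10 11 12 13 14 15 16 17 18 19 20 21
g(k):  0  1  0  1  0  1  0  1  0  1  0  1  0  1  0  1  0  1  0  1  0  1
So g(21) = 1.

1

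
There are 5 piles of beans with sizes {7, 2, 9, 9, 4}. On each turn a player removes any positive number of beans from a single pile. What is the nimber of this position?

1

Bitwise XOR of the heap sizes:
  0111  (7)
  0010  (2)
  1001  (9)
  1001  (9)
  0100  (4)
  ----
  0001  (1)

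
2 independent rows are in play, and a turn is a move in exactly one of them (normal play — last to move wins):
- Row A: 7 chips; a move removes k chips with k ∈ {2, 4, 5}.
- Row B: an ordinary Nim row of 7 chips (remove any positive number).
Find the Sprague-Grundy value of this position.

Grundy values for row A (subtraction set {2, 4, 5}):
k:     0  1  2  3  4  5  6  7
g(k):  0  0  1  1  2  2  3  0
So g(7) = 0.
Row B is a plain Nim row of size 7, so its Grundy value is 7.
The value of a disjunctive sum is the nim-sum of the parts.
Combined value = 0 ⊕ 7 = 7.

7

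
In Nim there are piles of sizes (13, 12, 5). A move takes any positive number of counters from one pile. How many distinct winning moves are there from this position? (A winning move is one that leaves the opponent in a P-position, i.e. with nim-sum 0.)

3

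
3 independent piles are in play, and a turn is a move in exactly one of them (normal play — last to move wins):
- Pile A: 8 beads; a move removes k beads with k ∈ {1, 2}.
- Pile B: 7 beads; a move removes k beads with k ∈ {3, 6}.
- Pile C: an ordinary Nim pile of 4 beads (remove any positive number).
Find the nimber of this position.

Grundy values for pile A (subtraction set {1, 2}):
g(0) = mex{} = 0
g(1) = mex{0} = 1
g(2) = mex{0,1} = 2
g(3) = mex{1,2} = 0
g(4) = mex{0,2} = 1
g(5) = mex{0,1} = 2
g(6) = mex{1,2} = 0
g(7) = mex{0,2} = 1
g(8) = mex{0,1} = 2
So g(8) = 2.
For pile B, compute g(0), g(1), … with moves {3, 6}:
g(0) = mex{} = 0
g(1) = mex{} = 0
g(2) = mex{} = 0
g(3) = mex{0} = 1
g(4) = mex{0} = 1
g(5) = mex{0} = 1
g(6) = mex{0,1} = 2
g(7) = mex{0,1} = 2
So g(7) = 2.
Pile C is a plain Nim pile of size 4, so its Grundy value is 4.
By the Sprague-Grundy theorem, the Grundy value of a sum of independent games is the XOR of the component values.
Combined value = 2 ⊕ 2 ⊕ 4 = 4.

4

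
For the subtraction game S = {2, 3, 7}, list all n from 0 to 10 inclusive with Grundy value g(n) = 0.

0, 1, 5, 6, 10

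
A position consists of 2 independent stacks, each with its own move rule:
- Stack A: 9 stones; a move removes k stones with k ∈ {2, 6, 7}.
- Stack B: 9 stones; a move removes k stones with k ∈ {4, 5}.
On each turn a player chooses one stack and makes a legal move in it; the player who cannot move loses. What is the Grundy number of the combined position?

Build the Grundy sequence for stack A with g(k) = mex{g(k−s) : s ∈ {2, 6, 7}, s ≤ k}:
k:     0  1  2  3  4  5  6  7  8  9
g(k):  0  0  1  1  0  0  1  1  2  0
So g(9) = 0.
Build the Grundy sequence for stack B with g(k) = mex{g(k−s) : s ∈ {4, 5}, s ≤ k}:
k:     0  1  2  3  4  5  6  7  8  9
g(k):  0  0  0  0  1  1  1  1  2  0
So g(9) = 0.
The value of a disjunctive sum is the nim-sum of the parts.
Combined value = 0 ⊕ 0 = 0.

0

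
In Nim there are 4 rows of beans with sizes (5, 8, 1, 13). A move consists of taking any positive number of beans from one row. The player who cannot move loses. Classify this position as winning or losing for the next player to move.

Compute the nim-sum pairwise:
5 ^ 8 = 13
13 ^ 1 = 12
12 ^ 13 = 1
The nim-sum is 1 ≠ 0, so this is an N-position: the player to move can win.

Winning position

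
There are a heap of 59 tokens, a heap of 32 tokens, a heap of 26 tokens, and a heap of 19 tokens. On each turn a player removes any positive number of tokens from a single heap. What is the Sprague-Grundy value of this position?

18

Compute the nim-sum pairwise:
59 XOR 32 = 27
27 XOR 26 = 1
1 XOR 19 = 18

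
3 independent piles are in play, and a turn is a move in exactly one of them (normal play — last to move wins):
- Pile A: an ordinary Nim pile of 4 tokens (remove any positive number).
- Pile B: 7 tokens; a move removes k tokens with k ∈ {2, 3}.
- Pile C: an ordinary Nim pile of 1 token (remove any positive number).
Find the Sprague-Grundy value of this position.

4

Pile A is a plain Nim pile of size 4, so its Grundy value is 4.
For pile B, compute g(0), g(1), … with moves {2, 3}:
g(0) = mex{} = 0
g(1) = mex{} = 0
g(2) = mex{0} = 1
g(3) = mex{0} = 1
g(4) = mex{0,1} = 2
g(5) = mex{1} = 0
g(6) = mex{1,2} = 0
g(7) = mex{0,2} = 1
So g(7) = 1.
Pile C is a plain Nim pile of size 1, so its Grundy value is 1.
By the Sprague-Grundy theorem, the Grundy value of a sum of independent games is the XOR of the component values.
Combined value = 4 ⊕ 1 ⊕ 1 = 4.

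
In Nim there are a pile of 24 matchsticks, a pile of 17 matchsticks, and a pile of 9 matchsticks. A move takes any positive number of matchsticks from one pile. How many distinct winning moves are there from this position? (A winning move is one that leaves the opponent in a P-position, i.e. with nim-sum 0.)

0

Compute the nim-sum pairwise:
24 ^ 17 = 9
9 ^ 9 = 0
The nim-sum is already 0, so every move leaves a nonzero nim-sum — there are no winning moves.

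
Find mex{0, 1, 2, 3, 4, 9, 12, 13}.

5

The values 0, 1, 2, 3, 4 are all present; 5 is the first non-negative integer missing from the set.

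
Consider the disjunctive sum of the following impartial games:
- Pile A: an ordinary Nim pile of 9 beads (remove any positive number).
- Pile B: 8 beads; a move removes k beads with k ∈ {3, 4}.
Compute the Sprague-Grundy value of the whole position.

9

Pile A is a plain Nim pile of size 9, so its Grundy value is 9.
Grundy values for pile B (subtraction set {3, 4}):
k:     0  1  2  3  4  5  6  7  8
g(k):  0  0  0  1  1  1  2  0  0
So g(8) = 0.
By the Sprague-Grundy theorem, the Grundy value of a sum of independent games is the XOR of the component values.
Combined value = 9 XOR 0 = 9.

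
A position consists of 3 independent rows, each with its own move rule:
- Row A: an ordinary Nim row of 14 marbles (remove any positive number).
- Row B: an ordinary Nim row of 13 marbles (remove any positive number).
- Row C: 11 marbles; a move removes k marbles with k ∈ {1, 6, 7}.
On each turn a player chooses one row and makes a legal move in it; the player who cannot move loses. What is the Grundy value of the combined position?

Row A is a plain Nim row of size 14, so its Grundy value is 14.
Row B is a plain Nim row of size 13, so its Grundy value is 13.
Grundy values for row C (subtraction set {1, 6, 7}):
g(0) = mex{} = 0
g(1) = mex{0} = 1
g(2) = mex{1} = 0
g(3) = mex{0} = 1
g(4) = mex{1} = 0
g(5) = mex{0} = 1
g(6) = mex{0,1} = 2
g(7) = mex{0,1,2} = 3
g(8) = mex{0,1,3} = 2
g(9) = mex{0,1,2} = 3
g(10) = mex{0,1,3} = 2
g(11) = mex{0,1,2} = 3
So g(11) = 3.
By the Sprague-Grundy theorem, the Grundy value of a sum of independent games is the XOR of the component values.
Combined value = 14 ⊕ 13 ⊕ 3 = 0.

0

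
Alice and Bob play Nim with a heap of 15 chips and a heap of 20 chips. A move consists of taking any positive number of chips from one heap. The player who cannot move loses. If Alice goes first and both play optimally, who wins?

Nim-sum: 15 ⊕ 20 = 27.
The nim-sum is 27 ≠ 0, so this is an N-position: the player to move can win; Alice has a winning move.

Alice wins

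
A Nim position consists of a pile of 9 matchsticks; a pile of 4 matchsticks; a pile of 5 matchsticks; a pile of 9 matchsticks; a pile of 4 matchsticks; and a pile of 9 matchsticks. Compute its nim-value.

12

Compute the nim-sum pairwise:
9 ^ 4 = 13
13 ^ 5 = 8
8 ^ 9 = 1
1 ^ 4 = 5
5 ^ 9 = 12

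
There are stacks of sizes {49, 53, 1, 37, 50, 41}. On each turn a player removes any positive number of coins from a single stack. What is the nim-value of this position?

Compute the nim-sum pairwise:
49 ⊕ 53 = 4
4 ⊕ 1 = 5
5 ⊕ 37 = 32
32 ⊕ 50 = 18
18 ⊕ 41 = 59

59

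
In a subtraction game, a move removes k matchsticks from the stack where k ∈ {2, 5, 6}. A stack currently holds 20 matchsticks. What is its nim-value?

2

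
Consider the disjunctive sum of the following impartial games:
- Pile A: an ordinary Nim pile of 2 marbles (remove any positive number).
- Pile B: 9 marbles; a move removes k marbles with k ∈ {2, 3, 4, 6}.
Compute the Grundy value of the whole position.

Pile A is a plain Nim pile of size 2, so its Grundy value is 2.
For pile B, compute g(0), g(1), … with moves {2, 3, 4, 6}:
k:     0  1  2  3  4  5  6  7  8  9
g(k):  0  0  1  1  2  2  3  3  0  0
So g(9) = 0.
The value of a disjunctive sum is the nim-sum of the parts.
Combined value = 2 XOR 0 = 2.

2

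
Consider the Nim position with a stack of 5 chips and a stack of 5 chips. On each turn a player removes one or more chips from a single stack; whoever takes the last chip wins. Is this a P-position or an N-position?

Compute the nim-sum pairwise:
5 XOR 5 = 0
The nim-sum is 0, so this is a P-position: the player to move is in a losing position under optimal play.

P-position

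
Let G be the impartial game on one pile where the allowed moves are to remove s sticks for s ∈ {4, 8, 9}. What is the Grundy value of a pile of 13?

0

Compute g(0), g(1), … for moves {4, 8, 9}:
g(0) = mex{} = 0
g(1) = mex{} = 0
g(2) = mex{} = 0
g(3) = mex{} = 0
g(4) = mex{0} = 1
g(5) = mex{0} = 1
g(6) = mex{0} = 1
g(7) = mex{0} = 1
g(8) = mex{0,1} = 2
g(9) = mex{0,1} = 2
g(10) = mex{0,1} = 2
g(11) = mex{0,1} = 2
g(12) = mex{0,1,2} = 3
g(13) = mex{1,2} = 0
So g(13) = 0.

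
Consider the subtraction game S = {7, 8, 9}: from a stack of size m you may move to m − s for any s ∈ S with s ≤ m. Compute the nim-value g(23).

1

Grundy values for subtraction set {7, 8, 9}:
k:     0  1  2  3  4  5  6  7  8  9 10 11 12 13 14 15 16 17 18 19 20 21 22 23
g(k):  0  0  0  0  0  0  0  1  1  1  1  1  1  1  2  2  0  0  0  0  0  0  0  1
So g(23) = 1.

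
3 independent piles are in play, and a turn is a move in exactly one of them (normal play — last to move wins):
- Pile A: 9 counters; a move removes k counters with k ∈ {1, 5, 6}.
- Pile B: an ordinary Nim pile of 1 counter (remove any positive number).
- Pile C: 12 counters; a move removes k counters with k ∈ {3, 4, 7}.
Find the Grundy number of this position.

For pile A, compute g(0), g(1), … with moves {1, 5, 6}:
k:     0  1  2  3  4  5  6  7  8  9
g(k):  0  1  0  1  0  1  2  3  2  3
So g(9) = 3.
Pile B is a plain Nim pile of size 1, so its Grundy value is 1.
For pile C, compute g(0), g(1), … with moves {3, 4, 7}:
k:     0  1  2  3  4  5  6  7  8  9 10 11 12
g(k):  0  0  0  1  1  1  2  2  2  3  0  0  0
So g(12) = 0.
The value of a disjunctive sum is the nim-sum of the parts.
Combined value = 3 ⊕ 1 ⊕ 0 = 2.

2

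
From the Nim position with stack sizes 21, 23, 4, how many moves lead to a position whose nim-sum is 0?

3

In binary:
  10101  (21)
  10111  (23)
  00100  (4)
  -----
  00110  (6)
The overall nim-sum is X = 6. A stack of size p has a winning move iff p XOR X < p (reduce it to p XOR X).
  21: 21 XOR 6 = 19 < 21 — winning move (to 19).
  23: 23 XOR 6 = 17 < 23 — winning move (to 17).
  4: 4 XOR 6 = 2 < 4 — winning move (to 2).
That gives 3 winning moves.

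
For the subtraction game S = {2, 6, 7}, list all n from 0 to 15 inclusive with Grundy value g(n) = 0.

0, 1, 4, 5, 9, 13, 14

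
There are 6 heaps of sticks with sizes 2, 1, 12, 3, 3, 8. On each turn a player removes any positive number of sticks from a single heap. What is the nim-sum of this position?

Nim-sum: 2 XOR 1 XOR 12 XOR 3 XOR 3 XOR 8 = 7.

7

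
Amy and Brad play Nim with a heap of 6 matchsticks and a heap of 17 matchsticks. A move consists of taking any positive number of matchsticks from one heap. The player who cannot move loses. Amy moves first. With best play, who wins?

Nim-sum: 6 ^ 17 = 23.
The nim-sum is 23 ≠ 0, so this is an N-position: the player to move can win; Amy has a winning move.

Amy wins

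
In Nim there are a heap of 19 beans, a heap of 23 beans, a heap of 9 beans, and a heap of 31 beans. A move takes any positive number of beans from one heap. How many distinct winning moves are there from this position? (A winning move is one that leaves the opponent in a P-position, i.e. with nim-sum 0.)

3

In binary:
  10011  (19)
  10111  (23)
  01001  (9)
  11111  (31)
  -----
  10010  (18)
The overall nim-sum is X = 18. A heap of size p has a winning move iff p XOR X < p (reduce it to p XOR X).
  19: 19 XOR 18 = 1 < 19 — winning move (to 1).
  23: 23 XOR 18 = 5 < 23 — winning move (to 5).
  9: 9 XOR 18 = 27 ≥ 9 — no move.
  31: 31 XOR 18 = 13 < 31 — winning move (to 13).
That gives 3 winning moves.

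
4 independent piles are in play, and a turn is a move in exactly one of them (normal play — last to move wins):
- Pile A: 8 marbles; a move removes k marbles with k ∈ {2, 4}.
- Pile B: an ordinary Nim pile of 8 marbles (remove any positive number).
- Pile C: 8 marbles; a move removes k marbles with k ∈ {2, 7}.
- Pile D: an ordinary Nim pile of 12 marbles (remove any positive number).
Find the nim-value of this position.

Build the Grundy sequence for pile A with g(k) = mex{g(k−s) : s ∈ {2, 4}, s ≤ k}:
g(0) = mex{} = 0
g(1) = mex{} = 0
g(2) = mex{0} = 1
g(3) = mex{0} = 1
g(4) = mex{0,1} = 2
g(5) = mex{0,1} = 2
g(6) = mex{1,2} = 0
g(7) = mex{1,2} = 0
g(8) = mex{0,2} = 1
So g(8) = 1.
Pile B is a plain Nim pile of size 8, so its Grundy value is 8.
Grundy values for pile C (subtraction set {2, 7}):
k:     0  1  2  3  4  5  6  7  8
g(k):  0  0  1  1  0  0  1  1  2
So g(8) = 2.
Pile D is a plain Nim pile of size 12, so its Grundy value is 12.
The value of a disjunctive sum is the nim-sum of the parts.
Combined value = 1 ⊕ 8 ⊕ 2 ⊕ 12 = 7.

7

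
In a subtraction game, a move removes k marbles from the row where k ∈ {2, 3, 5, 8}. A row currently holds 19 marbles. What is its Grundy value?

1

Compute g(0), g(1), … for moves {2, 3, 5, 8}:
k:     0  1  2  3  4  5  6  7  8  9 10 11 12 13 14 15 16 17 18 19
g(k):  0  0  1  1  2  2  3  0  4  1  3  0  4  1  2  2  3  0  0  1
So g(19) = 1.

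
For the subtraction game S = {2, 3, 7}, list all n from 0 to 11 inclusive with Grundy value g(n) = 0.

0, 1, 5, 6, 10, 11

Build the Grundy sequence with g(k) = mex{g(k−s) : s ∈ {2, 3, 7}, s ≤ k}:
g(0) = mex{} = 0
g(1) = mex{} = 0
g(2) = mex{0} = 1
g(3) = mex{0} = 1
g(4) = mex{0,1} = 2
g(5) = mex{1} = 0
g(6) = mex{1,2} = 0
g(7) = mex{0,2} = 1
g(8) = mex{0} = 1
g(9) = mex{0,1} = 2
g(10) = mex{1} = 0
g(11) = mex{1,2} = 0
The P-positions (g = 0) in 0..11 are 0, 1, 5, 6, 10, 11.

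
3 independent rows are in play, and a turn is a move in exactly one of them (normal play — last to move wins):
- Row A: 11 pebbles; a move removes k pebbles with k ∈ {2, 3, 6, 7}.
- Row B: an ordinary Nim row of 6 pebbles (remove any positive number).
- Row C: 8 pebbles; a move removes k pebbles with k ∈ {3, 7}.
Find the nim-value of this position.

5

Build the Grundy sequence for row A with g(k) = mex{g(k−s) : s ∈ {2, 3, 6, 7}, s ≤ k}:
g(0) = mex{} = 0
g(1) = mex{} = 0
g(2) = mex{0} = 1
g(3) = mex{0} = 1
g(4) = mex{0,1} = 2
g(5) = mex{1} = 0
g(6) = mex{0,1,2} = 3
g(7) = mex{0,2} = 1
g(8) = mex{0,1,3} = 2
g(9) = mex{1,3} = 0
g(10) = mex{1,2} = 0
g(11) = mex{0,2} = 1
So g(11) = 1.
Row B is a plain Nim row of size 6, so its Grundy value is 6.
Grundy values for row C (subtraction set {3, 7}):
k:     0  1  2  3  4  5  6  7  8
g(k):  0  0  0  1  1  1  0  2  2
So g(8) = 2.
By the Sprague-Grundy theorem, the Grundy value of a sum of independent games is the XOR of the component values.
Combined value = 1 XOR 6 XOR 2 = 5.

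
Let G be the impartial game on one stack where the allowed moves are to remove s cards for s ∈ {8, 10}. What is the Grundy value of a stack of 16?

Build the Grundy sequence with g(k) = mex{g(k−s) : s ∈ {8, 10}, s ≤ k}:
k:     0  1  2  3  4  5  6  7  8  9 10 11 12 13 14 15 16
g(k):  0  0  0  0  0  0  0  0  1  1  1  1  1  1  1  1  2
So g(16) = 2.

2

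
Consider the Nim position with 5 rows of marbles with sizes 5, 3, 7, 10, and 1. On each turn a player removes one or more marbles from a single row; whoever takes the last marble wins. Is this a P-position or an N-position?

N-position

Bitwise XOR of the heap sizes:
  0101  (5)
  0011  (3)
  0111  (7)
  1010  (10)
  0001  (1)
  ----
  1010  (10)
The nim-sum is 10 ≠ 0, so this is an N-position: the player to move can win.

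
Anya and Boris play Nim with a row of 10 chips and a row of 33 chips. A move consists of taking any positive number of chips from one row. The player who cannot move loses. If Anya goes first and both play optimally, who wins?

Compute the nim-sum pairwise:
10 ⊕ 33 = 43
The nim-sum is 43 ≠ 0, so this is an N-position: the player to move can win; Anya has a winning move.

Anya wins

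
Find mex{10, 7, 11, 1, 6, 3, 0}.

2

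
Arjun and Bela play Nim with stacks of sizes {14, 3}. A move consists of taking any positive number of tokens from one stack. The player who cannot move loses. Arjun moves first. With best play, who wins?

Write each in binary and XOR column by column:
  1110  (14)
  0011  (3)
  ----
  1101  (13)
The nim-sum is 13 ≠ 0, so this is an N-position: the player to move can win; Arjun has a winning move.

Arjun wins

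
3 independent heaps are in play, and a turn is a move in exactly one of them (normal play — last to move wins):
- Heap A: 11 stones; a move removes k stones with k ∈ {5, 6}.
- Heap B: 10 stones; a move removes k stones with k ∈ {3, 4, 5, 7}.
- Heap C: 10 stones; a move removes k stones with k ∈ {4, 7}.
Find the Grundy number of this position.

2

Build the Grundy sequence for heap A with g(k) = mex{g(k−s) : s ∈ {5, 6}, s ≤ k}:
k:     0  1  2  3  4  5  6  7  8  9 10 11
g(k):  0  0  0  0  0  1  1  1  1  1  2  0
So g(11) = 0.
Grundy values for heap B (subtraction set {3, 4, 5, 7}):
g(0) = mex{} = 0
g(1) = mex{} = 0
g(2) = mex{} = 0
g(3) = mex{0} = 1
g(4) = mex{0} = 1
g(5) = mex{0} = 1
g(6) = mex{0,1} = 2
g(7) = mex{0,1} = 2
g(8) = mex{0,1} = 2
g(9) = mex{0,1,2} = 3
g(10) = mex{1,2} = 0
So g(10) = 0.
For heap C, compute g(0), g(1), … with moves {4, 7}:
k:     0  1  2  3  4  5  6  7  8  9 10
g(k):  0  0  0  0  1  1  1  1  2  2  2
So g(10) = 2.
By the Sprague-Grundy theorem, the Grundy value of a sum of independent games is the XOR of the component values.
Combined value = 0 XOR 0 XOR 2 = 2.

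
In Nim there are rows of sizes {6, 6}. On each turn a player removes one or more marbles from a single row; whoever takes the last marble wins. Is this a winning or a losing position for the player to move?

Losing position

Bitwise XOR of the heap sizes:
  110  (6)
  110  (6)
  ---
  000  (0)
The nim-sum is 0, so this is a P-position: the player to move is in a losing position under optimal play.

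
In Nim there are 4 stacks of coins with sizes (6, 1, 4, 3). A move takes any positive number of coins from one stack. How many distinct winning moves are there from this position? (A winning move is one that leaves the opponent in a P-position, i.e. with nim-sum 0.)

Nim-sum: 6 ^ 1 ^ 4 ^ 3 = 0.
The nim-sum is already 0, so every move leaves a nonzero nim-sum — there are no winning moves.

0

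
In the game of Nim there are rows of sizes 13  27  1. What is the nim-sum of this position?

In binary:
  01101  (13)
  11011  (27)
  00001  (1)
  -----
  10111  (23)

23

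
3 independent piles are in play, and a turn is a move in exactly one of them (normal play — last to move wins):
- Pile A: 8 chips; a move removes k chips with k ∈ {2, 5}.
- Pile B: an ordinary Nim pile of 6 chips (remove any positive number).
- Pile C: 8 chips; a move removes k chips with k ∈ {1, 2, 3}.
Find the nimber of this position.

Build the Grundy sequence for pile A with g(k) = mex{g(k−s) : s ∈ {2, 5}, s ≤ k}:
g(0) = mex{} = 0
g(1) = mex{} = 0
g(2) = mex{0} = 1
g(3) = mex{0} = 1
g(4) = mex{1} = 0
g(5) = mex{0,1} = 2
g(6) = mex{0} = 1
g(7) = mex{1,2} = 0
g(8) = mex{1} = 0
So g(8) = 0.
Pile B is a plain Nim pile of size 6, so its Grundy value is 6.
Grundy values for pile C (subtraction set {1, 2, 3}):
g(0) = mex{} = 0
g(1) = mex{0} = 1
g(2) = mex{0,1} = 2
g(3) = mex{0,1,2} = 3
g(4) = mex{1,2,3} = 0
g(5) = mex{0,2,3} = 1
g(6) = mex{0,1,3} = 2
g(7) = mex{0,1,2} = 3
g(8) = mex{1,2,3} = 0
So g(8) = 0.
The value of a disjunctive sum is the nim-sum of the parts.
Combined value = 0 XOR 6 XOR 0 = 6.

6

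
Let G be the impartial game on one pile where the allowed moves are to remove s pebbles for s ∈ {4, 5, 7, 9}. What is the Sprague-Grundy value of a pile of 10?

2

Compute g(0), g(1), … for moves {4, 5, 7, 9}:
k:     0  1  2  3  4  5  6  7  8  9 10
g(k):  0  0  0  0  1  1  1  1  2  2  2
So g(10) = 2.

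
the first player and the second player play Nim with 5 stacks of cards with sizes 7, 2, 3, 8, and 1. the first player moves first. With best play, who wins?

the first player wins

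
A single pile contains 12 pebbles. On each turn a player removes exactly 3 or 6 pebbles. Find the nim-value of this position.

Compute g(0), g(1), … for moves {3, 6}:
k:     0  1  2  3  4  5  6  7  8  9 10 11 12
g(k):  0  0  0  1  1  1  2  2  2  0  0  0  1
So g(12) = 1.

1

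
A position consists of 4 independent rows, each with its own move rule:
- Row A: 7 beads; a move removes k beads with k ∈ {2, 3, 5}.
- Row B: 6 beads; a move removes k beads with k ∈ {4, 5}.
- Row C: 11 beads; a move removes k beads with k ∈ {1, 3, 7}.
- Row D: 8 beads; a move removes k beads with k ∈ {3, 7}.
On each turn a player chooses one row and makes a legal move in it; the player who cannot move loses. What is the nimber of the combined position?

2

For row A, compute g(0), g(1), … with moves {2, 3, 5}:
k:     0  1  2  3  4  5  6  7
g(k):  0  0  1  1  2  2  3  0
So g(7) = 0.
For row B, compute g(0), g(1), … with moves {4, 5}:
k:     0  1  2  3  4  5  6
g(k):  0  0  0  0  1  1  1
So g(6) = 1.
Build the Grundy sequence for row C with g(k) = mex{g(k−s) : s ∈ {1, 3, 7}, s ≤ k}:
g(0) = mex{} = 0
g(1) = mex{0} = 1
g(2) = mex{1} = 0
g(3) = mex{0} = 1
g(4) = mex{1} = 0
g(5) = mex{0} = 1
g(6) = mex{1} = 0
g(7) = mex{0} = 1
g(8) = mex{1} = 0
g(9) = mex{0} = 1
g(10) = mex{1} = 0
g(11) = mex{0} = 1
So g(11) = 1.
Grundy values for row D (subtraction set {3, 7}):
g(0) = mex{} = 0
g(1) = mex{} = 0
g(2) = mex{} = 0
g(3) = mex{0} = 1
g(4) = mex{0} = 1
g(5) = mex{0} = 1
g(6) = mex{1} = 0
g(7) = mex{0,1} = 2
g(8) = mex{0,1} = 2
So g(8) = 2.
By the Sprague-Grundy theorem, the Grundy value of a sum of independent games is the XOR of the component values.
Combined value = 0 ⊕ 1 ⊕ 1 ⊕ 2 = 2.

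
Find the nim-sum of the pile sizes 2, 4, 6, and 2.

2

Nim-sum: 2 XOR 4 XOR 6 XOR 2 = 2.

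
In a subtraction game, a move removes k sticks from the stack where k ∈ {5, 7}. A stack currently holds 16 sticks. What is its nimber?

Grundy values for subtraction set {5, 7}:
k:     0  1  2  3  4  5  6  7  8  9 10 11 12 13 14 15 16
g(k):  0  0  0  0  0  1  1  1  1  1  2  2  0  0  0  0  0
So g(16) = 0.

0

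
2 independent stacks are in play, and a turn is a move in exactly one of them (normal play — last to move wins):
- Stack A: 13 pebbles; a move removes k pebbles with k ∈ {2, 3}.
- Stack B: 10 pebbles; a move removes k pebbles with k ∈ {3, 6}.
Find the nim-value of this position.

1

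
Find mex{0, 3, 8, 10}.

0 is in the set but 1 is not, so the mex is 1.

1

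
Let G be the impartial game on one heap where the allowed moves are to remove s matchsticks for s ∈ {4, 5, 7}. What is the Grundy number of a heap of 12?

0

Compute g(0), g(1), … for moves {4, 5, 7}:
g(0) = mex{} = 0
g(1) = mex{} = 0
g(2) = mex{} = 0
g(3) = mex{} = 0
g(4) = mex{0} = 1
g(5) = mex{0} = 1
g(6) = mex{0} = 1
g(7) = mex{0} = 1
g(8) = mex{0,1} = 2
g(9) = mex{0,1} = 2
g(10) = mex{0,1} = 2
g(11) = mex{1} = 0
g(12) = mex{1,2} = 0
So g(12) = 0.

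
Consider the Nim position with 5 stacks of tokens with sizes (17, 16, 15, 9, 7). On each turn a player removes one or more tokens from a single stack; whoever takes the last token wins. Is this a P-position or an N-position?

Write each in binary and XOR column by column:
  10001  (17)
  10000  (16)
  01111  (15)
  01001  (9)
  00111  (7)
  -----
  00000  (0)
The nim-sum is 0, so this is a P-position: the player to move is in a losing position under optimal play.

P-position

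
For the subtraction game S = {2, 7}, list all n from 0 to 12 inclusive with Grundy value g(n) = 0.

0, 1, 4, 5, 9, 10

Compute g(0), g(1), … for moves {2, 7}:
g(0) = mex{} = 0
g(1) = mex{} = 0
g(2) = mex{0} = 1
g(3) = mex{0} = 1
g(4) = mex{1} = 0
g(5) = mex{1} = 0
g(6) = mex{0} = 1
g(7) = mex{0} = 1
g(8) = mex{0,1} = 2
g(9) = mex{1} = 0
g(10) = mex{1,2} = 0
g(11) = mex{0} = 1
g(12) = mex{0} = 1
The P-positions (g = 0) in 0..12 are 0, 1, 4, 5, 9, 10.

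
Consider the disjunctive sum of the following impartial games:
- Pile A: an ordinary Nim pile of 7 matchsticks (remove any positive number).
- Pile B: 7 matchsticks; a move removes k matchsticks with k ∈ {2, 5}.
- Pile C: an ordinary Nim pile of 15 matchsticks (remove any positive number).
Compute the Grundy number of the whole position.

8

Pile A is a plain Nim pile of size 7, so its Grundy value is 7.
Grundy values for pile B (subtraction set {2, 5}):
g(0) = mex{} = 0
g(1) = mex{} = 0
g(2) = mex{0} = 1
g(3) = mex{0} = 1
g(4) = mex{1} = 0
g(5) = mex{0,1} = 2
g(6) = mex{0} = 1
g(7) = mex{1,2} = 0
So g(7) = 0.
Pile C is a plain Nim pile of size 15, so its Grundy value is 15.
The value of a disjunctive sum is the nim-sum of the parts.
Combined value = 7 ⊕ 0 ⊕ 15 = 8.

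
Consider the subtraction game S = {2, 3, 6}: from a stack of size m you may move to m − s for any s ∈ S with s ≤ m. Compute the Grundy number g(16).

Grundy values for subtraction set {2, 3, 6}:
k:     0  1  2  3  4  5  6  7  8  9 10 11 12 13 14 15 16
g(k):  0  0  1  1  2  0  3  1  2  0  0  1  1  2  0  3  1
So g(16) = 1.

1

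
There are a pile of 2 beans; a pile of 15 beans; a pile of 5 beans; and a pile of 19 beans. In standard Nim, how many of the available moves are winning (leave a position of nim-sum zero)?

1

Bitwise XOR of the heap sizes:
  00010  (2)
  01111  (15)
  00101  (5)
  10011  (19)
  -----
  11011  (27)
The overall nim-sum is X = 27. A pile of size p has a winning move iff p XOR X < p (reduce it to p XOR X).
  2: 2 XOR 27 = 25 ≥ 2 — no move.
  15: 15 XOR 27 = 20 ≥ 15 — no move.
  5: 5 XOR 27 = 30 ≥ 5 — no move.
  19: 19 XOR 27 = 8 < 19 — winning move (to 8).
That gives 1 winning move.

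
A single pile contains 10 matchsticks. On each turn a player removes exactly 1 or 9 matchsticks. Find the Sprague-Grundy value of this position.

Build the Grundy sequence with g(k) = mex{g(k−s) : s ∈ {1, 9}, s ≤ k}:
k:     0  1  2  3  4  5  6  7  8  9 10
g(k):  0  1  0  1  0  1  0  1  0  1  0
So g(10) = 0.

0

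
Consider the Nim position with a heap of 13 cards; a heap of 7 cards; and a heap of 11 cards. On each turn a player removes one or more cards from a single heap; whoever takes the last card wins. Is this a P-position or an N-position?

N-position

Compute the nim-sum pairwise:
13 ⊕ 7 = 10
10 ⊕ 11 = 1
The nim-sum is 1 ≠ 0, so this is an N-position: the player to move can win.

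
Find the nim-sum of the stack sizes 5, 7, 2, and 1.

Compute the nim-sum pairwise:
5 ⊕ 7 = 2
2 ⊕ 2 = 0
0 ⊕ 1 = 1

1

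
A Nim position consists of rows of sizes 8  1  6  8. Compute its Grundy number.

Compute the nim-sum pairwise:
8 XOR 1 = 9
9 XOR 6 = 15
15 XOR 8 = 7

7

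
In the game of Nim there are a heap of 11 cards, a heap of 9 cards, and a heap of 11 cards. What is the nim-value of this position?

9

Write each in binary and XOR column by column:
  1011  (11)
  1001  (9)
  1011  (11)
  ----
  1001  (9)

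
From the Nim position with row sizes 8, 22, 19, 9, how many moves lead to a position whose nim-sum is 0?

Nim-sum: 8 XOR 22 XOR 19 XOR 9 = 4.
The overall nim-sum is X = 4. A row of size p has a winning move iff p XOR X < p (reduce it to p XOR X).
  8: 8 XOR 4 = 12 ≥ 8 — no move.
  22: 22 XOR 4 = 18 < 22 — winning move (to 18).
  19: 19 XOR 4 = 23 ≥ 19 — no move.
  9: 9 XOR 4 = 13 ≥ 9 — no move.
That gives 1 winning move.

1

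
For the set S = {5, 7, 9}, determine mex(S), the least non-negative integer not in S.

0 is not in the set, so the mex is 0.

0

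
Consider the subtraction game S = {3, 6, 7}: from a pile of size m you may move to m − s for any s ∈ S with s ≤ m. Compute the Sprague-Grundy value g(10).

0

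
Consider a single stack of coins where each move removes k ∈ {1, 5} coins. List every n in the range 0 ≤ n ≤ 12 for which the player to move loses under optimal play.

0, 2, 4, 6, 8, 10, 12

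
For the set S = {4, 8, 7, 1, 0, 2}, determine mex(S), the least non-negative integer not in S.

3

The values 0, 1, 2 are all present; 3 is the first non-negative integer missing from the set.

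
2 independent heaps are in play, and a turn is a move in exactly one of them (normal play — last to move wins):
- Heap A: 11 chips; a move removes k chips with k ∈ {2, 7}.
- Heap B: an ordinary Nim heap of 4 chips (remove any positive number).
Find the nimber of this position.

5

Grundy values for heap A (subtraction set {2, 7}):
k:     0  1  2  3  4  5  6  7  8  9 10 11
g(k):  0  0  1  1  0  0  1  1  2  0  0  1
So g(11) = 1.
Heap B is a plain Nim heap of size 4, so its Grundy value is 4.
By the Sprague-Grundy theorem, the Grundy value of a sum of independent games is the XOR of the component values.
Combined value = 1 XOR 4 = 5.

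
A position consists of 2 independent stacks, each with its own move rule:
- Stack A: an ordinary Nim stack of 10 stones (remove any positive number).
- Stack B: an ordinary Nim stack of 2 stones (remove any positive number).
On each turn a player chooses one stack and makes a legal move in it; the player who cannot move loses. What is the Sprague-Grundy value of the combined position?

8

Stack A is a plain Nim stack of size 10, so its Grundy value is 10.
Stack B is a plain Nim stack of size 2, so its Grundy value is 2.
By the Sprague-Grundy theorem, the Grundy value of a sum of independent games is the XOR of the component values.
Combined value = 10 XOR 2 = 8.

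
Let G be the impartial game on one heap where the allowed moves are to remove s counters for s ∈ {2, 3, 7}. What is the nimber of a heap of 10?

0

Build the Grundy sequence with g(k) = mex{g(k−s) : s ∈ {2, 3, 7}, s ≤ k}:
g(0) = mex{} = 0
g(1) = mex{} = 0
g(2) = mex{0} = 1
g(3) = mex{0} = 1
g(4) = mex{0,1} = 2
g(5) = mex{1} = 0
g(6) = mex{1,2} = 0
g(7) = mex{0,2} = 1
g(8) = mex{0} = 1
g(9) = mex{0,1} = 2
g(10) = mex{1} = 0
So g(10) = 0.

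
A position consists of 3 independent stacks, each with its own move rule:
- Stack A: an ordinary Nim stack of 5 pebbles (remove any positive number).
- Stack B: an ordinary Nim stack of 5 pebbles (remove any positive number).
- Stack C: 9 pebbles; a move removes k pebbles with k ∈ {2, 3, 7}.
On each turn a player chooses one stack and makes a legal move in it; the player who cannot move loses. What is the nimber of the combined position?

2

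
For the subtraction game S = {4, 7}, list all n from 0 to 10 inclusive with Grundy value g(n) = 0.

Grundy values for subtraction set {4, 7}:
g(0) = mex{} = 0
g(1) = mex{} = 0
g(2) = mex{} = 0
g(3) = mex{} = 0
g(4) = mex{0} = 1
g(5) = mex{0} = 1
g(6) = mex{0} = 1
g(7) = mex{0} = 1
g(8) = mex{0,1} = 2
g(9) = mex{0,1} = 2
g(10) = mex{0,1} = 2
The P-positions (g = 0) in 0..10 are 0, 1, 2, 3.

0, 1, 2, 3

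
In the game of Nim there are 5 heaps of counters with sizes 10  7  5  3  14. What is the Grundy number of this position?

5

Bitwise XOR of the heap sizes:
  1010  (10)
  0111  (7)
  0101  (5)
  0011  (3)
  1110  (14)
  ----
  0101  (5)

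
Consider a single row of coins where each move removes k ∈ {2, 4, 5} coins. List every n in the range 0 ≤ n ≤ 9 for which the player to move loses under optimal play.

0, 1, 7, 8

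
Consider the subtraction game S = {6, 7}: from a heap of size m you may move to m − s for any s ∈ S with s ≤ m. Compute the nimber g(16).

Build the Grundy sequence with g(k) = mex{g(k−s) : s ∈ {6, 7}, s ≤ k}:
k:     0  1  2  3  4  5  6  7  8  9 10 11 12 13 14 15 16
g(k):  0  0  0  0  0  0  1  1  1  1  1  1  2  0  0  0  0
So g(16) = 0.

0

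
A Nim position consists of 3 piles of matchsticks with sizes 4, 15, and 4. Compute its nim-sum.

Compute the nim-sum pairwise:
4 XOR 15 = 11
11 XOR 4 = 15

15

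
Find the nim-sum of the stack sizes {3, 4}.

7

Nim-sum: 3 ⊕ 4 = 7.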